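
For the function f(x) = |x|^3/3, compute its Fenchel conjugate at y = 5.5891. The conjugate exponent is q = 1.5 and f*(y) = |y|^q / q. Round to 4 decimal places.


The conjugate exponent q satisfies 1/p + 1/q = 1.
p = 3, so q = 3/(3 - 1) = 1.5
|y|^q = 5.5891^1.5 = 13.2133
f*(5.5891) = 13.2133 / 1.5 = 8.8089


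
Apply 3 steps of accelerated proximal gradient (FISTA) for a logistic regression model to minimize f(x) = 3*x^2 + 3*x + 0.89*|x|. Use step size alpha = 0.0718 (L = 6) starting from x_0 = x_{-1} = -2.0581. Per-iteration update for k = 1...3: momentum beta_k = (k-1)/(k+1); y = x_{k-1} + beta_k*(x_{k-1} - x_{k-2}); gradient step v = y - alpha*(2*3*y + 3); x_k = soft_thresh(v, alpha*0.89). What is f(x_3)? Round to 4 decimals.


FISTA on f(x) = 3*x^2 + 3*x + 0.89*|x|
L = 6, alpha = 0.0718
Iteration 1: beta = 0.0, y = -2.0581 + 0.0*(-2.0581 + 2.0581) = -2.0581
  grad(y) = -9.3486, v = y - alpha*grad = -1.3869
  prox(v) = soft_thresh(-1.3869, 0.0639) = -1.323
Iteration 2: beta = 0.3333, y = -1.323 + 0.3333*(-1.323 + 2.0581) = -1.0779
  grad(y) = -3.4675, v = y - alpha*grad = -0.829
  prox(v) = soft_thresh(-0.829, 0.0639) = -0.7651
Iteration 3: beta = 0.5, y = -0.7651 + 0.5*(-0.7651 + 1.323) = -0.4861
  grad(y) = 0.0834, v = y - alpha*grad = -0.4921
  prox(v) = soft_thresh(-0.4921, 0.0639) = -0.4282
f(x_3) = 3*(-0.4282)^2 + 3*(-0.4282) + 0.89*|-0.4282| = -0.3534


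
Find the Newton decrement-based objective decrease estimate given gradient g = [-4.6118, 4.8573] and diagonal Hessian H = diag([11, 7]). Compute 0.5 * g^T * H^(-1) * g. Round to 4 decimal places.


Step 1: H is diagonal, so H^(-1) * g = [-0.4193, 0.6939].
Step 2: g^T H^(-1) g = sum_i g_i^2 / H_ii
  = (-4.6118)^2/11 + (4.8573)^2/7
  = 1.9335 + 3.3705 = 5.304
Step 3: Objective decrease = 0.5 * g^T H^(-1) g = 2.652


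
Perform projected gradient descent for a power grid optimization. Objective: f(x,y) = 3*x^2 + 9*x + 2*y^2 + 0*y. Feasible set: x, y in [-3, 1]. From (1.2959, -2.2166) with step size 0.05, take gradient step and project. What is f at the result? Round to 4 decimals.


Step 1: Compute gradient at (1.2959, -2.2166).
grad_x = 2*3*1.2959 + 9 = 16.7754
grad_y = 2*2*-2.2166 + 0 = -8.8664
Step 2: Gradient step.
x_raw = 1.2959 - 0.05*16.7754 = 0.4571
y_raw = -2.2166 - 0.05*-8.8664 = -1.7733
Step 3: Project onto [-3, 1].
x_proj = clip(0.4571) = 0.4571
y_proj = clip(-1.7733) = -1.7733
Step 4: Evaluate f.
f(0.4571, -1.7733) = 11.0301


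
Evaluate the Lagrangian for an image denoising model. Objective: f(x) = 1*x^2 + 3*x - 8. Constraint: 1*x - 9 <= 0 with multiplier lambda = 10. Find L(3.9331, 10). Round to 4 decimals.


Step 1: Evaluate f(x).
f(3.9331) = 1*3.9331^2 + 3*3.9331 - 8 = 19.2686
Step 2: Evaluate g(x).
g(3.9331) = 1*3.9331 - 9 = -5.0669
Step 3: Compute Lagrangian.
L = 19.2686 + 10*-5.0669 = -31.4004


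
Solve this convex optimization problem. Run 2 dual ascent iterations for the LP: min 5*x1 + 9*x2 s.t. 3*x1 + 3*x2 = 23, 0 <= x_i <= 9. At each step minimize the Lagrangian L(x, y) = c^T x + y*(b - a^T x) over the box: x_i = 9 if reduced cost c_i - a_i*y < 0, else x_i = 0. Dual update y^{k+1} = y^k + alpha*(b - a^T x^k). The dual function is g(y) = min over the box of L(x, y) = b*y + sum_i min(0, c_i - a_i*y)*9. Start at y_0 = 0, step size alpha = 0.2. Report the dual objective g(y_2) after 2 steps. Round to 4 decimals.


Dual ascent for LP: min 5*x1 + 9*x2, 3*x1 + 3*x2 = 23, 0 <= x_i <= 9
Step 1: y^k = 0.0, reduced costs: (5.0, 9.0)
  x^k = (0.0, 0.0), subgradient = b - a^T x = 23.0
  y^{k+1} = 0.0 + 0.2*23.0 = 4.6
Step 2: y^k = 4.6, reduced costs: (-8.8, -4.8)
  x^k = (9.0, 9.0), subgradient = b - a^T x = -31.0
  y^{k+1} = 4.6 + 0.2*-31.0 = -1.6
Dual objective at y_2 = -1.6: reduced costs (9.8, 13.8), box minimizer x = (0.0, 0.0)
g(y_2) = b*y + (c1 - a1*y)*x1 + (c2 - a2*y)*x2 = 23*(-1.6) + 9.8*0.0 + 13.8*0.0 = -36.8 + 0.0 + 0.0 = -36.8


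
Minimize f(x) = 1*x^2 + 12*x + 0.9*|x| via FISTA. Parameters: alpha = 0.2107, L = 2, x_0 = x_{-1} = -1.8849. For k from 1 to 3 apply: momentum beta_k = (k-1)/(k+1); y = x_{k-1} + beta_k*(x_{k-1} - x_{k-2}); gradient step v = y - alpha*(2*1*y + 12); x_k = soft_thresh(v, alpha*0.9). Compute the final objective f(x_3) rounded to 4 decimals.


FISTA on f(x) = 1*x^2 + 12*x + 0.9*|x|
L = 2, alpha = 0.2107
Iteration 1: beta = 0.0, y = -1.8849 + 0.0*(-1.8849 + 1.8849) = -1.8849
  grad(y) = 8.2302, v = y - alpha*grad = -3.619
  prox(v) = soft_thresh(-3.619, 0.1896) = -3.4294
Iteration 2: beta = 0.3333, y = -3.4294 + 0.3333*(-3.4294 + 1.8849) = -3.9442
  grad(y) = 4.1116, v = y - alpha*grad = -4.8105
  prox(v) = soft_thresh(-4.8105, 0.1896) = -4.6209
Iteration 3: beta = 0.5, y = -4.6209 + 0.5*(-4.6209 + 3.4294) = -5.2166
  grad(y) = 1.5667, v = y - alpha*grad = -5.5467
  prox(v) = soft_thresh(-5.5467, 0.1896) = -5.3571
f(x_3) = 1*(-5.3571)^2 + 12*(-5.3571) + 0.9*|-5.3571| = -30.7653


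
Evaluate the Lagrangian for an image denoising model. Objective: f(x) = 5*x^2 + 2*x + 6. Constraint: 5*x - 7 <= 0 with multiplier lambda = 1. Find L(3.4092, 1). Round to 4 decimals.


Step 1: Evaluate f(x).
f(3.4092) = 5*3.4092^2 + 2*3.4092 + 6 = 70.9316
Step 2: Evaluate g(x).
g(3.4092) = 5*3.4092 - 7 = 10.046
Step 3: Compute Lagrangian.
L = 70.9316 + 1*10.046 = 80.9776


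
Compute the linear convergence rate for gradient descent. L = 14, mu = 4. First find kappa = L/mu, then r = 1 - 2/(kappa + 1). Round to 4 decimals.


Step 1: Compute the condition number.
kappa = L/mu = 14/4 = 3.5
Step 2: Compute the convergence rate.
r = 1 - 2/(kappa + 1) = 1 - 2*mu/(L + mu) = (L - mu)/(L + mu) = 10/18 = 0.5556


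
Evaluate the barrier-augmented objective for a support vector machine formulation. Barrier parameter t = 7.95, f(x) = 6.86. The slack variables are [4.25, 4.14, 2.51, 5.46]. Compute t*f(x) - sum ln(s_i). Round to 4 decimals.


Step 1: Compute log-barrier.
ln values: [1.4469, 1.4207, 0.9203, 1.6974]
phi = -(1.4469 + 1.4207 + 0.9203 + 1.6974) = -5.4853
Step 2: Compute augmented objective.
t*f(x) = 7.95*6.86 = 54.537
Total = 54.537 - 5.4853 = 49.0517


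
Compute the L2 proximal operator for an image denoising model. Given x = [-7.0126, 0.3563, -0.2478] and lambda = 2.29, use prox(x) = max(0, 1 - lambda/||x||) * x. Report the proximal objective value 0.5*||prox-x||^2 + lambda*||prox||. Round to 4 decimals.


Step 1: Compute ||x||.
||x|| = 7.026
Step 2: Compute scaling factor.
scale = max(0, 1 - 2.29/7.026) = 0.6741
Step 3: prox(x) = [-4.727, 0.2402, -0.167]
||prox(x)|| = 4.736
Step 4: Proximal objective.
0.5*||prox-x||^2 = 2.6221
lambda*||prox|| = 10.8454
Total = 13.4675


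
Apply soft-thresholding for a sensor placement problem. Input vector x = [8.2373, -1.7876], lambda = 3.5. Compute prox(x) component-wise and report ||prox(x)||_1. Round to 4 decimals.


Soft-thresholding with lambda = 3.5:
prox(8.2373) = sign(8.2373)*max(|8.2373| - 3.5, 0) = 4.7373
prox(-1.7876) = sign(-1.7876)*max(|-1.7876| - 3.5, 0) = 0.0
prox(x) = [4.7373, 0.0]
||prox(x)||_1 = 4.7373 + 0.0 = 4.7373


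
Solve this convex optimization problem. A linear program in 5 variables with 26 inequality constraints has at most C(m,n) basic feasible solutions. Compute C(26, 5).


Each vertex corresponds to some choice of n active constraints out of m, so the number of vertices is at most C(m, n) = m! / (n!(m-n)!).
m = 26, n = 5
Numerator: 26 * 25 * 24 * 23 * 22
Denominator: 5! = 120
C(26, 5) = 65780


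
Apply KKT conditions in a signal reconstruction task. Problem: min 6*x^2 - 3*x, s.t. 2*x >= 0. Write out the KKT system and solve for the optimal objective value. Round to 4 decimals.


Step 1: Try lambda = 0 (constraint inactive).
Stationarity: 2*6*x - 3 = 0
x* = 3/(2*6) = 0.25
Check constraint: 2*0.25 = 0.5 >= 0 -- satisfied.
Step 2: Compute optimal value.
f(x*) = 6*0.25^2 - 3*0.25 = -0.375


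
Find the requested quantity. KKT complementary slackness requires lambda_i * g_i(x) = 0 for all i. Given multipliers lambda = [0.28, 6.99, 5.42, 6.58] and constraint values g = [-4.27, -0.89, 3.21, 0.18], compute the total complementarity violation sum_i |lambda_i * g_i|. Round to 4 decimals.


KKT complementary slackness check:
lambda_1 * g_1 = 0.28 * -4.27 = -1.1956
lambda_2 * g_2 = 6.99 * -0.89 = -6.2211
lambda_3 * g_3 = 5.42 * 3.21 = 17.3982
lambda_4 * g_4 = 6.58 * 0.18 = 1.1844
Total violation = 1.1956 + 6.2211 + 17.3982 + 1.1844 = 25.9993


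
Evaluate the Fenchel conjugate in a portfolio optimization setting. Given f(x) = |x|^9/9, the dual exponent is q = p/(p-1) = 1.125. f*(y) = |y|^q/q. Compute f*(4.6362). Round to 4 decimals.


The conjugate exponent q satisfies 1/p + 1/q = 1.
p = 9, so q = 9/(9 - 1) = 1.125
|y|^q = 4.6362^1.125 = 5.6161
f*(4.6362) = 5.6161 / 1.125 = 4.9921


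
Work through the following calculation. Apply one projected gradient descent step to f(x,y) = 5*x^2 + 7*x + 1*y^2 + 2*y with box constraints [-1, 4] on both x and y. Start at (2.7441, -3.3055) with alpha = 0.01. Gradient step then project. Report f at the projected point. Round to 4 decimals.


Step 1: Compute gradient at (2.7441, -3.3055).
grad_x = 2*5*2.7441 + 7 = 34.441
grad_y = 2*1*-3.3055 + 2 = -4.611
Step 2: Gradient step.
x_raw = 2.7441 - 0.01*34.441 = 2.3997
y_raw = -3.3055 - 0.01*-4.611 = -3.2594
Step 3: Project onto [-1, 4].
x_proj = clip(2.3997) = 2.3997
y_proj = clip(-3.2594) = -1.0
Step 4: Evaluate f.
f(2.3997, -1.0) = 44.5904


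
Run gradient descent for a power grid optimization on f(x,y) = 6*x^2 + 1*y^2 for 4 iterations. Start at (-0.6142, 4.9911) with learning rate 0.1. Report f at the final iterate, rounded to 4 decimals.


Gradient descent on f(x,y) = 6*x^2 + 1*y^2.
Starting point: (-0.6142, 4.9911), alpha = 0.1
Step 1: grad_x = 2*6*-0.6142 = -7.3704, grad_y = 2*1*4.9911 = 9.9822
  x_1 = -0.6142 - 0.1*-7.3704 = 0.1228
  y_1 = 4.9911 - 0.1*9.9822 = 3.9929
Step 2: grad_x = 2*6*0.1228 = 1.4741, grad_y = 2*1*3.9929 = 7.9858
  x_2 = 0.1228 - 0.1*1.4741 = -0.0246
  y_2 = 3.9929 - 0.1*7.9858 = 3.1943
Step 3: grad_x = 2*6*-0.0246 = -0.2948, grad_y = 2*1*3.1943 = 6.3886
  x_3 = -0.0246 - 0.1*-0.2948 = 0.0049
  y_3 = 3.1943 - 0.1*6.3886 = 2.5554
Step 4: grad_x = 2*6*0.0049 = 0.059, grad_y = 2*1*2.5554 = 5.1109
  x_4 = 0.0049 - 0.1*0.059 = -0.001
  y_4 = 2.5554 - 0.1*5.1109 = 2.0444
f(-0.001, 2.0444) = 6*(-0.001)^2 + 1*2.0444^2 = 4.1794


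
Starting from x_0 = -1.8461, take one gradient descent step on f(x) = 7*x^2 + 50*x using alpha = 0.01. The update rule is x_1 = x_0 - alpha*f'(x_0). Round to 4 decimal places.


We compute the gradient at x_0 and apply the update.
f'(x) = 14*x + 50
f'(-1.8461) = 14*-1.8461 + 50 = 24.1546
x_1 = -1.8461 - 0.01*24.1546 = -2.0876


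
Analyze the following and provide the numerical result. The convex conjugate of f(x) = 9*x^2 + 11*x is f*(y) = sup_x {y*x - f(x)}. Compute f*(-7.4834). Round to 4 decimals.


f*(y) = sup_x {y*x - a*x^2 - b*x} = sup_x {(y-b)*x - a*x^2}
FOC: (y - b) - 2a*x = 0 => x* = (y - b)/(2a)
x* = (-7.4834 - 11)/(2*9) = -1.0269
f*(-7.4834) = (y-b)^2/(4a) = (-7.4834 - 11)^2/(4*9)
= 341.6361/36 = 9.4899


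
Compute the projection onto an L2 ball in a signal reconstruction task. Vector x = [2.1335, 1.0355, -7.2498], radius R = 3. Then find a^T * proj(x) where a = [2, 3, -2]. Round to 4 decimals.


Step 1: Compute ||x|| (intermediates to 6 decimals).
||x|| = sqrt(2.1335^2 + 1.0355^2 + (-7.2498)^2) = 7.627823
Step 2: Project.
Since ||x|| > R, scale = R/||x|| = 3/7.627823 = 0.393297, proj(x) = scale * x
proj(x) = [0.839099, 0.407259, -2.851325]
Step 3: Dot product.
a^T * proj(x) = 2*0.839099 + 3*0.407259 - 2*(-2.851325) = 8.6026


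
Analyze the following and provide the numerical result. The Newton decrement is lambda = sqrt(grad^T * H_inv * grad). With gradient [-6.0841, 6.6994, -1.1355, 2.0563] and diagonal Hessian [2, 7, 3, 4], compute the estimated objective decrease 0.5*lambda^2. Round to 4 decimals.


Step 1: H is diagonal, so H^(-1) * g = [-3.0421, 0.9571, -0.3785, 0.5141].
Step 2: g^T H^(-1) g = sum_i g_i^2 / H_ii
  = (-6.0841)^2/2 + (6.6994)^2/7 + (-1.1355)^2/3 + (2.0563)^2/4
  = 18.5081 + 6.4117 + 0.4298 + 1.0571 = 26.4067
Step 3: Objective decrease = 0.5 * g^T H^(-1) g = 13.2034


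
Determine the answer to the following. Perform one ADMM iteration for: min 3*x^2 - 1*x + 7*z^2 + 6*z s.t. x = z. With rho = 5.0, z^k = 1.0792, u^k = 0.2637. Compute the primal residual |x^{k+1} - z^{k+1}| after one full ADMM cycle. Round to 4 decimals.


ADMM iteration with rho = 5.0, z^k = 1.0792, u^k = 0.2637
Step 1: x-update.
Minimize 3*x^2 - 1*x + (5.0/2)*(x - 1.0792 + 0.2637)^2
FOC: (2*3 + 5.0)*x = 1 + 5.0*(1.0792 - 0.2637)
x^{k+1} = 0.4616
Step 2: z-update.
Minimize 7*z^2 + 6*z + (5.0/2)*(0.4616 - z + 0.2637)^2
FOC: (2*7 + 5.0)*z = -6 + 5.0*(0.4616 + 0.2637)
z^{k+1} = -0.1249
Step 3: u-update.
u^{k+1} = 0.2637 + 0.4616 + 0.1249 = 0.8502
Step 4: Primal residual = |0.4616 + 0.1249| = 0.5865


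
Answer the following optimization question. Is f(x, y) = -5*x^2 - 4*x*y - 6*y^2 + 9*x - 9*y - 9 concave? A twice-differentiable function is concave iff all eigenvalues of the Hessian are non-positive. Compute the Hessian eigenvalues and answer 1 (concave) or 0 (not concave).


The Hessian of f(x,y) = -5*x^2 - 4*x*y - 6*y^2 + 9*x - 9*y - 9 is:
H = [[-10, -4], [-4, -12]]
Trace = -10 - 12 = -22
Determinant = -10*-12 - (-4)^2 = 104
Discriminant = (-22)^2 - 4*104 = 68.0
Eigenvalues: lambda_1 = -15.1231, lambda_2 = -6.8769
The function is concave.

1


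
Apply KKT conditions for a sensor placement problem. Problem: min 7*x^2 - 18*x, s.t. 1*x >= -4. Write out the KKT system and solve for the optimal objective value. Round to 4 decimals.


Step 1: Try lambda = 0 (constraint inactive).
Stationarity: 2*7*x - 18 = 0
x* = 18/(2*7) = 9/7 = 1.2857 (rounded; the exact value 9/7 is used below)
Check constraint: 1*1.2857 = 1.2857 >= -4 -- satisfied.
Step 2: Compute optimal value.
f(x*) = 7*(9/7)^2 - 18*(9/7) = -11.5714


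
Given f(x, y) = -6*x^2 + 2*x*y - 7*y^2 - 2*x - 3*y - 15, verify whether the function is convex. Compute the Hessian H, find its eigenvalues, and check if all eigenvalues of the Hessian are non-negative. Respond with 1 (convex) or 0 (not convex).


The Hessian of f(x,y) = -6*x^2 + 2*x*y - 7*y^2 - 2*x - 3*y - 15 is:
H = [[-12, 2], [2, -14]]
Trace = -12 - 14 = -26
Determinant = -12*-14 - (2)^2 = 164
Discriminant = (-26)^2 - 4*164 = 20.0
Eigenvalues: lambda_1 = -15.2361, lambda_2 = -10.7639
The function is not convex.

0


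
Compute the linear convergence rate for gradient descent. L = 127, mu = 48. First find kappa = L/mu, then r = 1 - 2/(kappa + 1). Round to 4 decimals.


Step 1: Compute the condition number.
kappa = L/mu = 127/48 = 2.6458
Step 2: Compute the convergence rate.
r = 1 - 2/(kappa + 1) = 1 - 2*mu/(L + mu) = (L - mu)/(L + mu) = 79/175 = 0.4514


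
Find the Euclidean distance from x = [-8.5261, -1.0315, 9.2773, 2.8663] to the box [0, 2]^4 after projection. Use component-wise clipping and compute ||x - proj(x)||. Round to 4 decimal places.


Project each component onto [0, 2].
clip(-8.5261) = 0.0, clip(-1.0315) = 0.0, clip(9.2773) = 2.0, clip(2.8663) = 2.0
Projection = [0.0, 0.0, 2.0, 2.0]
Squared diffs: [72.6944, 1.064, 52.9591, 0.7505]
Distance = sqrt(127.468) = 11.2902


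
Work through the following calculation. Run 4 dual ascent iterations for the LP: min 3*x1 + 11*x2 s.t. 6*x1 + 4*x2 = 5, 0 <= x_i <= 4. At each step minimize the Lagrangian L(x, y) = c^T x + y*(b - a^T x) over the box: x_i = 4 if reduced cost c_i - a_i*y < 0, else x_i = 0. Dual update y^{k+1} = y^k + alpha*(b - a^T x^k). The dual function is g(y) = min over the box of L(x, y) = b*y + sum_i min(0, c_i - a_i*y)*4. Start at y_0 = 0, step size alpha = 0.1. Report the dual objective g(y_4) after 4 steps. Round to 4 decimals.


Dual ascent for LP: min 3*x1 + 11*x2, 6*x1 + 4*x2 = 5, 0 <= x_i <= 4
Step 1: y^k = 0.0, reduced costs: (3.0, 11.0)
  x^k = (0.0, 0.0), subgradient = b - a^T x = 5.0
  y^{k+1} = 0.0 + 0.1*5.0 = 0.5
Step 2: y^k = 0.5, reduced costs: (0.0, 9.0)
  x^k = (0.0, 0.0), subgradient = b - a^T x = 5.0
  y^{k+1} = 0.5 + 0.1*5.0 = 1.0
Step 3: y^k = 1.0, reduced costs: (-3.0, 7.0)
  x^k = (4.0, 0.0), subgradient = b - a^T x = -19.0
  y^{k+1} = 1.0 + 0.1*-19.0 = -0.9
Step 4: y^k = -0.9, reduced costs: (8.4, 14.6)
  x^k = (0.0, 0.0), subgradient = b - a^T x = 5.0
  y^{k+1} = -0.9 + 0.1*5.0 = -0.4
Dual objective at y_4 = -0.4: reduced costs (5.4, 12.6), box minimizer x = (0.0, 0.0)
g(y_4) = b*y + (c1 - a1*y)*x1 + (c2 - a2*y)*x2 = 5*(-0.4) + 5.4*0.0 + 12.6*0.0 = -2.0 + 0.0 + 0.0 = -2.0


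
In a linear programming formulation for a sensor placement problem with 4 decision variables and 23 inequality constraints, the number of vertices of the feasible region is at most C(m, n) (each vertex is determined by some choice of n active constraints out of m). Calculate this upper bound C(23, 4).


Each vertex corresponds to some choice of n active constraints out of m, so the number of vertices is at most C(m, n) = m! / (n!(m-n)!).
m = 23, n = 4
Numerator: 23 * 22 * 21 * 20
Denominator: 4! = 24
C(23, 4) = 8855


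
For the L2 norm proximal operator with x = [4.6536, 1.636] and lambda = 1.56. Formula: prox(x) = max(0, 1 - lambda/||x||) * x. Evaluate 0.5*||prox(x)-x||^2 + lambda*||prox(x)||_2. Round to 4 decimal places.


Step 1: Compute ||x||.
||x|| = 4.9328
Step 2: Compute scaling factor.
scale = max(0, 1 - 1.56/4.9328) = 0.6837
Step 3: prox(x) = [3.1819, 1.1186]
||prox(x)|| = 3.3728
Step 4: Proximal objective.
0.5*||prox-x||^2 = 1.2168
lambda*||prox|| = 5.2616
Total = 6.4784


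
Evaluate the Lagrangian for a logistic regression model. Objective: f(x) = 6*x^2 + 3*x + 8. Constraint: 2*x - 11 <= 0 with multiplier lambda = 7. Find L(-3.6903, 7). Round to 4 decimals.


Step 1: Evaluate f(x).
f(-3.6903) = 6*(-3.6903)^2 + 3*(-3.6903) + 8 = 78.639
Step 2: Evaluate g(x).
g(-3.6903) = 2*-3.6903 - 11 = -18.3806
Step 3: Compute Lagrangian.
L = 78.639 + 7*-18.3806 = -50.0252


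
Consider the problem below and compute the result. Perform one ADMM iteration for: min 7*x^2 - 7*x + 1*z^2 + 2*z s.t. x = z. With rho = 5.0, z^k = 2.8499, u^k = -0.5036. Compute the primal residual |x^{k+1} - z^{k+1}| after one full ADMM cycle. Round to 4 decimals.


ADMM iteration with rho = 5.0, z^k = 2.8499, u^k = -0.5036
Step 1: x-update.
Minimize 7*x^2 - 7*x + (5.0/2)*(x - 2.8499 - 0.5036)^2
FOC: (2*7 + 5.0)*x = 7 + 5.0*(2.8499 + 0.5036)
x^{k+1} = 1.2509
Step 2: z-update.
Minimize 1*z^2 + 2*z + (5.0/2)*(1.2509 - z - 0.5036)^2
FOC: (2*1 + 5.0)*z = -2 + 5.0*(1.2509 - 0.5036)
z^{k+1} = 0.2481
Step 3: u-update.
u^{k+1} = -0.5036 + 1.2509 - 0.2481 = 0.4992
Step 4: Primal residual = |1.2509 - 0.2481| = 1.0028


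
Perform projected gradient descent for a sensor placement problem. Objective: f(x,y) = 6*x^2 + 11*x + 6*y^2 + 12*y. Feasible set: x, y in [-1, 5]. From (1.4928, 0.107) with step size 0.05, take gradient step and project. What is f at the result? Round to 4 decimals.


Step 1: Compute gradient at (1.4928, 0.107).
grad_x = 2*6*1.4928 + 11 = 28.9136
grad_y = 2*6*0.107 + 12 = 13.284
Step 2: Gradient step.
x_raw = 1.4928 - 0.05*28.9136 = 0.0471
y_raw = 0.107 - 0.05*13.284 = -0.5572
Step 3: Project onto [-1, 5].
x_proj = clip(0.0471) = 0.0471
y_proj = clip(-0.5572) = -0.5572
Step 4: Evaluate f.
f(0.0471, -0.5572) = -4.2919


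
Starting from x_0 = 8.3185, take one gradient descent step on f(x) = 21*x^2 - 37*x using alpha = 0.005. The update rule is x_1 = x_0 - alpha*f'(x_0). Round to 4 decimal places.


We compute the gradient at x_0 and apply the update.
f'(x) = 42*x - 37
f'(8.3185) = 42*8.3185 - 37 = 312.377
x_1 = 8.3185 - 0.005*312.377 = 6.7566


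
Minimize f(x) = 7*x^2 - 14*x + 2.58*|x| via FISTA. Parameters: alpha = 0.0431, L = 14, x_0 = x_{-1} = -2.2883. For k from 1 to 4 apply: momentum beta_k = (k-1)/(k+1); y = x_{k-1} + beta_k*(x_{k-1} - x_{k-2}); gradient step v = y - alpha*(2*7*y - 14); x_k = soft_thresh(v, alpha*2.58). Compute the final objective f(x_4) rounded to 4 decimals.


FISTA on f(x) = 7*x^2 - 14*x + 2.58*|x|
L = 14, alpha = 0.0431
Iteration 1: beta = 0.0, y = -2.2883 + 0.0*(-2.2883 + 2.2883) = -2.2883
  grad(y) = -46.0362, v = y - alpha*grad = -0.3041
  prox(v) = soft_thresh(-0.3041, 0.1112) = -0.1929
Iteration 2: beta = 0.3333, y = -0.1929 + 0.3333*(-0.1929 + 2.2883) = 0.5055
  grad(y) = -6.9228, v = y - alpha*grad = 0.8039
  prox(v) = soft_thresh(0.8039, 0.1112) = 0.6927
Iteration 3: beta = 0.5, y = 0.6927 + 0.5*(0.6927 + 0.1929) = 1.1355
  grad(y) = 1.897, v = y - alpha*grad = 1.0537
  prox(v) = soft_thresh(1.0537, 0.1112) = 0.9425
Iteration 4: beta = 0.6, y = 0.9425 + 0.6*(0.9425 - 0.6927) = 1.0925
  grad(y) = 1.2944, v = y - alpha*grad = 1.0367
  prox(v) = soft_thresh(1.0367, 0.1112) = 0.9255
f(x_4) = 7*0.9255^2 - 14*0.9255 + 2.58*|0.9255| = -4.5734


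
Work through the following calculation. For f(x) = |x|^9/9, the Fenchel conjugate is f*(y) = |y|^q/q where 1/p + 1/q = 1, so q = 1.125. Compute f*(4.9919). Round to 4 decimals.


The conjugate exponent q satisfies 1/p + 1/q = 1.
p = 9, so q = 9/(9 - 1) = 1.125
|y|^q = 4.9919^1.125 = 6.1031
f*(4.9919) = 6.1031 / 1.125 = 5.425


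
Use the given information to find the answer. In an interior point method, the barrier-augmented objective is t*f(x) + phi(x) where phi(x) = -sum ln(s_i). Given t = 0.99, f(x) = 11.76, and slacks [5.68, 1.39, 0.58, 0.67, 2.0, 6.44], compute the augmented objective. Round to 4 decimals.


Step 1: Compute log-barrier.
ln values: [1.737, 0.3293, -0.5447, -0.4005, 0.6931, 1.8625]
phi = -(1.737 + 0.3293 - 0.5447 - 0.4005 + 0.6931 + 1.8625) = -3.6767
Step 2: Compute augmented objective.
t*f(x) = 0.99*11.76 = 11.6424
Total = 11.6424 - 3.6767 = 7.9657


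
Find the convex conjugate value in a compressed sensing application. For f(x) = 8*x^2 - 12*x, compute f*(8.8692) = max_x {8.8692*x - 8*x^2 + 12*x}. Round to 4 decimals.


f*(y) = sup_x {y*x - a*x^2 - b*x} = sup_x {(y-b)*x - a*x^2}
FOC: (y - b) - 2a*x = 0 => x* = (y - b)/(2a)
x* = (8.8692 + 12)/(2*8) = 1.3043
f*(8.8692) = (y-b)^2/(4a) = (8.8692 + 12)^2/(4*8)
= 435.5235/32 = 13.6101


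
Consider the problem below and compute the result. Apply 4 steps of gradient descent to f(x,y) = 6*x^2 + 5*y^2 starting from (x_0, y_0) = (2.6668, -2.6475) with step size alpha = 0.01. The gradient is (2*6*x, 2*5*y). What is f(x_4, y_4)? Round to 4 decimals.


Gradient descent on f(x,y) = 6*x^2 + 5*y^2.
Starting point: (2.6668, -2.6475), alpha = 0.01
Step 1: grad_x = 2*6*2.6668 = 32.0016, grad_y = 2*5*-2.6475 = -26.475
  x_1 = 2.6668 - 0.01*32.0016 = 2.3468
  y_1 = -2.6475 - 0.01*-26.475 = -2.3828
Step 2: grad_x = 2*6*2.3468 = 28.1614, grad_y = 2*5*-2.3828 = -23.8275
  x_2 = 2.3468 - 0.01*28.1614 = 2.0652
  y_2 = -2.3828 - 0.01*-23.8275 = -2.1445
Step 3: grad_x = 2*6*2.0652 = 24.782, grad_y = 2*5*-2.1445 = -21.4448
  x_3 = 2.0652 - 0.01*24.782 = 1.8173
  y_3 = -2.1445 - 0.01*-21.4448 = -1.93
Step 4: grad_x = 2*6*1.8173 = 21.8082, grad_y = 2*5*-1.93 = -19.3003
  x_4 = 1.8173 - 0.01*21.8082 = 1.5993
  y_4 = -1.93 - 0.01*-19.3003 = -1.737
f(1.5993, -1.737) = 6*1.5993^2 + 5*(-1.737)^2 = 30.4322


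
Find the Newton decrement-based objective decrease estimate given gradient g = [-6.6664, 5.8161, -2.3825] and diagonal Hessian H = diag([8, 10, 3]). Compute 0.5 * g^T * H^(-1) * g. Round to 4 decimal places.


Step 1: H is diagonal, so H^(-1) * g = [-0.8333, 0.5816, -0.7942].
Step 2: g^T H^(-1) g = sum_i g_i^2 / H_ii
  = (-6.6664)^2/8 + (5.8161)^2/10 + (-2.3825)^2/3
  = 5.5551 + 3.3827 + 1.8921 = 10.8299
Step 3: Objective decrease = 0.5 * g^T H^(-1) g = 5.415


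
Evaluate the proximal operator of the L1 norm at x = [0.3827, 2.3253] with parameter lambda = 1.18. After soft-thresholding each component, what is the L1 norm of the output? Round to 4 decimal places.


Soft-thresholding with lambda = 1.18:
prox(0.3827) = sign(0.3827)*max(|0.3827| - 1.18, 0) = 0.0
prox(2.3253) = sign(2.3253)*max(|2.3253| - 1.18, 0) = 1.1453
prox(x) = [0.0, 1.1453]
||prox(x)||_1 = 0.0 + 1.1453 = 1.1453


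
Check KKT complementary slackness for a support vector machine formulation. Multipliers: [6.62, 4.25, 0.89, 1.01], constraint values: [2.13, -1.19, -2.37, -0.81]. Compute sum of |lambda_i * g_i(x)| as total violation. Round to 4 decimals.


KKT complementary slackness check:
lambda_1 * g_1 = 6.62 * 2.13 = 14.1006
lambda_2 * g_2 = 4.25 * -1.19 = -5.0575
lambda_3 * g_3 = 0.89 * -2.37 = -2.1093
lambda_4 * g_4 = 1.01 * -0.81 = -0.8181
Total violation = 14.1006 + 5.0575 + 2.1093 + 0.8181 = 22.0855


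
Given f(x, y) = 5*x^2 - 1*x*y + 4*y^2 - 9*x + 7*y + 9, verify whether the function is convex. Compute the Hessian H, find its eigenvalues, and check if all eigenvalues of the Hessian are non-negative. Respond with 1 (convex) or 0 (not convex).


The Hessian of f(x,y) = 5*x^2 - 1*x*y + 4*y^2 - 9*x + 7*y + 9 is:
H = [[10, -1], [-1, 8]]
Trace = 10 + 8 = 18
Determinant = 10*8 - (-1)^2 = 79
Discriminant = (18)^2 - 4*79 = 8.0
Eigenvalues: lambda_1 = 7.5858, lambda_2 = 10.4142
The function is convex.

1


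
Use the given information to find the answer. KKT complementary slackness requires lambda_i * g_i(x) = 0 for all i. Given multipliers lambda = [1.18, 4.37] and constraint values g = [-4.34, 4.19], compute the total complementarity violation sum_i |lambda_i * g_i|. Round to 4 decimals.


KKT complementary slackness check:
lambda_1 * g_1 = 1.18 * -4.34 = -5.1212
lambda_2 * g_2 = 4.37 * 4.19 = 18.3103
Total violation = 5.1212 + 18.3103 = 23.4315


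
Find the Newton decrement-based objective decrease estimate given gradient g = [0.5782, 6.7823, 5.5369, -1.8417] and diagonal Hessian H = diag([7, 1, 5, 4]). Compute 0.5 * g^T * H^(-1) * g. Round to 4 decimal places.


Step 1: H is diagonal, so H^(-1) * g = [0.0826, 6.7823, 1.1074, -0.4604].
Step 2: g^T H^(-1) g = sum_i g_i^2 / H_ii
  = (0.5782)^2/7 + (6.7823)^2/1 + (5.5369)^2/5 + (-1.8417)^2/4
  = 0.0478 + 45.9996 + 6.1315 + 0.848 = 53.0268
Step 3: Objective decrease = 0.5 * g^T H^(-1) g = 26.5134


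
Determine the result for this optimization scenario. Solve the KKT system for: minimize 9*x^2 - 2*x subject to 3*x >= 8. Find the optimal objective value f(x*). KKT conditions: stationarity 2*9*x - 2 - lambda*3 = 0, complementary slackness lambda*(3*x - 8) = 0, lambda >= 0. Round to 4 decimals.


Step 1: Try lambda = 0 (constraint inactive).
x_unc = 2/(2*9) = 0.1111
Check: 3*0.1111 = 0.3333 < 8 -- violated!
Step 2: Constraint must be active: 3*x = 8
x* = 8/3 = 2.6667 (rounded; the exact value 8/3 is used below)
lambda = (2*9*(8/3) - 2)/3 = 15.3333
Step 3: Compute optimal value.
f(x*) = 9*(8/3)^2 - 2*(8/3) = 58.6667


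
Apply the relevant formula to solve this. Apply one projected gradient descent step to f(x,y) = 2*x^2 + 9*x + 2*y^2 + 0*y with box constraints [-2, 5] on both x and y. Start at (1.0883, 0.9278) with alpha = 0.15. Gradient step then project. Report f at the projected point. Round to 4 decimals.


Step 1: Compute gradient at (1.0883, 0.9278).
grad_x = 2*2*1.0883 + 9 = 13.3532
grad_y = 2*2*0.9278 + 0 = 3.7112
Step 2: Gradient step.
x_raw = 1.0883 - 0.15*13.3532 = -0.9147
y_raw = 0.9278 - 0.15*3.7112 = 0.3711
Step 3: Project onto [-2, 5].
x_proj = clip(-0.9147) = -0.9147
y_proj = clip(0.3711) = 0.3711
Step 4: Evaluate f.
f(-0.9147, 0.3711) = -6.2834


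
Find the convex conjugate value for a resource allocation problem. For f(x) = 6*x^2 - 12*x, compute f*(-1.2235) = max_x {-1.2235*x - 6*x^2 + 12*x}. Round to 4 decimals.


f*(y) = sup_x {y*x - a*x^2 - b*x} = sup_x {(y-b)*x - a*x^2}
FOC: (y - b) - 2a*x = 0 => x* = (y - b)/(2a)
x* = (-1.2235 + 12)/(2*6) = 0.898
f*(-1.2235) = (y-b)^2/(4a) = (-1.2235 + 12)^2/(4*6)
= 116.133/24 = 4.8389


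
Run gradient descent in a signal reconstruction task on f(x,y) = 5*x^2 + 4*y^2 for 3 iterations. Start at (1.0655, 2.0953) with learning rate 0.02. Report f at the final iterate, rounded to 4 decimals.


Gradient descent on f(x,y) = 5*x^2 + 4*y^2.
Starting point: (1.0655, 2.0953), alpha = 0.02
Step 1: grad_x = 2*5*1.0655 = 10.655, grad_y = 2*4*2.0953 = 16.7624
  x_1 = 1.0655 - 0.02*10.655 = 0.8524
  y_1 = 2.0953 - 0.02*16.7624 = 1.7601
Step 2: grad_x = 2*5*0.8524 = 8.524, grad_y = 2*4*1.7601 = 14.0804
  x_2 = 0.8524 - 0.02*8.524 = 0.6819
  y_2 = 1.7601 - 0.02*14.0804 = 1.4784
Step 3: grad_x = 2*5*0.6819 = 6.8192, grad_y = 2*4*1.4784 = 11.8275
  x_3 = 0.6819 - 0.02*6.8192 = 0.5455
  y_3 = 1.4784 - 0.02*11.8275 = 1.2419
f(0.5455, 1.2419) = 5*0.5455^2 + 4*1.2419^2 = 7.6572


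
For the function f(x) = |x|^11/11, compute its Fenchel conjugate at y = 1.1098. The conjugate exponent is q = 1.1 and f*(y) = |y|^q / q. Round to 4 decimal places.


The conjugate exponent q satisfies 1/p + 1/q = 1.
p = 11, so q = 11/(11 - 1) = 1.1
|y|^q = 1.1098^1.1 = 1.1214
f*(1.1098) = 1.1214 / 1.1 = 1.0195


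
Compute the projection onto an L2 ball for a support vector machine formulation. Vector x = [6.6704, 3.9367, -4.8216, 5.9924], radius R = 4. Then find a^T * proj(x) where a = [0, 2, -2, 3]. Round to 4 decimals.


Step 1: Compute ||x|| (intermediates to 6 decimals).
||x|| = sqrt(6.6704^2 + 3.9367^2 + (-4.8216)^2 + 5.9924^2) = 10.915518
Step 2: Project.
Since ||x|| > R, scale = R/||x|| = 4/10.915518 = 0.366451, proj(x) = scale * x
proj(x) = [2.444375, 1.442608, -1.76688, 2.195921]
Step 3: Dot product.
a^T * proj(x) = 0*2.444375 + 2*1.442608 - 2*(-1.76688) + 3*2.195921 = 13.0067


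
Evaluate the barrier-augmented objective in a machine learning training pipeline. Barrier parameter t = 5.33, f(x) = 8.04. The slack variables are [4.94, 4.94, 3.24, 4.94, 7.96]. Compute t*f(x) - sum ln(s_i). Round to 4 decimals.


Step 1: Compute log-barrier.
ln values: [1.5974, 1.5974, 1.1756, 1.5974, 2.0744]
phi = -(1.5974 + 1.5974 + 1.1756 + 1.5974 + 2.0744) = -8.0421
Step 2: Compute augmented objective.
t*f(x) = 5.33*8.04 = 42.8532
Total = 42.8532 - 8.0421 = 34.8111


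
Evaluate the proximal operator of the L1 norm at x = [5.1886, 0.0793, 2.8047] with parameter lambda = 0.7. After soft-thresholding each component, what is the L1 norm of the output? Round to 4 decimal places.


Soft-thresholding with lambda = 0.7:
prox(5.1886) = sign(5.1886)*max(|5.1886| - 0.7, 0) = 4.4886
prox(0.0793) = sign(0.0793)*max(|0.0793| - 0.7, 0) = 0.0
prox(2.8047) = sign(2.8047)*max(|2.8047| - 0.7, 0) = 2.1047
prox(x) = [4.4886, 0.0, 2.1047]
||prox(x)||_1 = 4.4886 + 0.0 + 2.1047 = 6.5933


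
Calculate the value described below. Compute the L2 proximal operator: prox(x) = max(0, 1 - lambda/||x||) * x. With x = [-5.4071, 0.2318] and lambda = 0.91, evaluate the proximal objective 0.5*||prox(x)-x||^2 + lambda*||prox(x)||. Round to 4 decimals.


Step 1: Compute ||x||.
||x|| = 5.4121
Step 2: Compute scaling factor.
scale = max(0, 1 - 0.91/5.4121) = 0.8319
Step 3: prox(x) = [-4.4979, 0.1928]
||prox(x)|| = 4.5021
Step 4: Proximal objective.
0.5*||prox-x||^2 = 0.4141
lambda*||prox|| = 4.0969
Total = 4.5109


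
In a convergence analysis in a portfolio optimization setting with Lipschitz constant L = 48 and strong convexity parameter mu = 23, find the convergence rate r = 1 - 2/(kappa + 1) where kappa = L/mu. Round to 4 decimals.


Step 1: Compute the condition number.
kappa = L/mu = 48/23 = 2.087
Step 2: Compute the convergence rate.
r = 1 - 2/(kappa + 1) = 1 - 2*mu/(L + mu) = (L - mu)/(L + mu) = 25/71 = 0.3521


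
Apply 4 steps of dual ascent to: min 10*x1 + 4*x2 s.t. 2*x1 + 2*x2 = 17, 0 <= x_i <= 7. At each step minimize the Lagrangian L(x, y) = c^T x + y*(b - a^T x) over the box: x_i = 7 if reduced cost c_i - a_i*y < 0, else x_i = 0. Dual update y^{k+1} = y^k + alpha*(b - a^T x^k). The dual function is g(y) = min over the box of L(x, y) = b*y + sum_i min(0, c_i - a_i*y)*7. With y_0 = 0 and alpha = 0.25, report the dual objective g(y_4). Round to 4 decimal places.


Dual ascent for LP: min 10*x1 + 4*x2, 2*x1 + 2*x2 = 17, 0 <= x_i <= 7
Step 1: y^k = 0.0, reduced costs: (10.0, 4.0)
  x^k = (0.0, 0.0), subgradient = b - a^T x = 17.0
  y^{k+1} = 0.0 + 0.25*17.0 = 4.25
Step 2: y^k = 4.25, reduced costs: (1.5, -4.5)
  x^k = (0.0, 7.0), subgradient = b - a^T x = 3.0
  y^{k+1} = 4.25 + 0.25*3.0 = 5.0
Step 3: y^k = 5.0, reduced costs: (0.0, -6.0)
  x^k = (0.0, 7.0), subgradient = b - a^T x = 3.0
  y^{k+1} = 5.0 + 0.25*3.0 = 5.75
Step 4: y^k = 5.75, reduced costs: (-1.5, -7.5)
  x^k = (7.0, 7.0), subgradient = b - a^T x = -11.0
  y^{k+1} = 5.75 + 0.25*-11.0 = 3.0
Dual objective at y_4 = 3.0: reduced costs (4.0, -2.0), box minimizer x = (0.0, 7.0)
g(y_4) = b*y + (c1 - a1*y)*x1 + (c2 - a2*y)*x2 = 17*3.0 + 4.0*0.0 + (-2.0)*7.0 = 51.0 + 0.0 - 14.0 = 37.0


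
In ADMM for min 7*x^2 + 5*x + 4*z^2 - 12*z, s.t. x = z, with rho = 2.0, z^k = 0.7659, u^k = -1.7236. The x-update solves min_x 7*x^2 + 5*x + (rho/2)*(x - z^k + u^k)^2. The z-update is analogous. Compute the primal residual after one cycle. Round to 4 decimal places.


ADMM iteration with rho = 2.0, z^k = 0.7659, u^k = -1.7236
Step 1: x-update.
Minimize 7*x^2 + 5*x + (2.0/2)*(x - 0.7659 - 1.7236)^2
FOC: (2*7 + 2.0)*x = -5 + 2.0*(0.7659 + 1.7236)
x^{k+1} = -0.0013
Step 2: z-update.
Minimize 4*z^2 - 12*z + (2.0/2)*(-0.0013 - z - 1.7236)^2
FOC: (2*4 + 2.0)*z = 12 + 2.0*(-0.0013 - 1.7236)
z^{k+1} = 0.855
Step 3: u-update.
u^{k+1} = -1.7236 - 0.0013 - 0.855 = -2.5799
Step 4: Primal residual = |-0.0013 - 0.855| = 0.8563


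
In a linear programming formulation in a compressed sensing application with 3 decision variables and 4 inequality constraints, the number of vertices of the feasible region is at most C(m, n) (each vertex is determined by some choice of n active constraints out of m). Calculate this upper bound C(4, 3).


Each vertex corresponds to some choice of n active constraints out of m, so the number of vertices is at most C(m, n) = m! / (n!(m-n)!).
m = 4, n = 3
Numerator: 4 * 3 * 2
Denominator: 3! = 6
C(4, 3) = 4


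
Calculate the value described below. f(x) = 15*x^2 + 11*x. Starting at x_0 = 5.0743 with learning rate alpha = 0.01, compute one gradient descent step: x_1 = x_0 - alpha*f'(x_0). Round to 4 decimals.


We compute the gradient at x_0 and apply the update.
f'(x) = 30*x + 11
f'(5.0743) = 30*5.0743 + 11 = 163.229
x_1 = 5.0743 - 0.01*163.229 = 3.442


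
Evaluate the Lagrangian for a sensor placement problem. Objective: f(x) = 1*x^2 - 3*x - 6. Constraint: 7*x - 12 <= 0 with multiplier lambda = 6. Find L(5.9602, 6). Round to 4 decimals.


Step 1: Evaluate f(x).
f(5.9602) = 1*5.9602^2 - 3*5.9602 - 6 = 11.6434
Step 2: Evaluate g(x).
g(5.9602) = 7*5.9602 - 12 = 29.7214
Step 3: Compute Lagrangian.
L = 11.6434 + 6*29.7214 = 189.9718


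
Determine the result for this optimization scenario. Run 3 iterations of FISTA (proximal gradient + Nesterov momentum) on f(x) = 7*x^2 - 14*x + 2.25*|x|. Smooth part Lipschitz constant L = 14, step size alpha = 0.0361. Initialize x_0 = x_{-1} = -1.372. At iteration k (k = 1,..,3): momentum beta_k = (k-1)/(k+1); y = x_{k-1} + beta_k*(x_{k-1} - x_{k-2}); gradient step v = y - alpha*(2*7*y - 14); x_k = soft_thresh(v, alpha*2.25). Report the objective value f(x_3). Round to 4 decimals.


FISTA on f(x) = 7*x^2 - 14*x + 2.25*|x|
L = 14, alpha = 0.0361
Iteration 1: beta = 0.0, y = -1.372 + 0.0*(-1.372 + 1.372) = -1.372
  grad(y) = -33.208, v = y - alpha*grad = -0.1732
  prox(v) = soft_thresh(-0.1732, 0.0812) = -0.092
Iteration 2: beta = 0.3333, y = -0.092 + 0.3333*(-0.092 + 1.372) = 0.3347
  grad(y) = -9.314, v = y - alpha*grad = 0.6709
  prox(v) = soft_thresh(0.6709, 0.0812) = 0.5897
Iteration 3: beta = 0.5, y = 0.5897 + 0.5*(0.5897 + 0.092) = 0.9306
  grad(y) = -0.972, v = y - alpha*grad = 0.9657
  prox(v) = soft_thresh(0.9657, 0.0812) = 0.8844
f(x_3) = 7*0.8844^2 - 14*0.8844 + 2.25*|0.8844| = -4.9165


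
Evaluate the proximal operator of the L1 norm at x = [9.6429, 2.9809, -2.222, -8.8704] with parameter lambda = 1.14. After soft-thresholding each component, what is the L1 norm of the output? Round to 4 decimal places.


Soft-thresholding with lambda = 1.14:
prox(9.6429) = sign(9.6429)*max(|9.6429| - 1.14, 0) = 8.5029
prox(2.9809) = sign(2.9809)*max(|2.9809| - 1.14, 0) = 1.8409
prox(-2.222) = sign(-2.222)*max(|-2.222| - 1.14, 0) = -1.082
prox(-8.8704) = sign(-8.8704)*max(|-8.8704| - 1.14, 0) = -7.7304
prox(x) = [8.5029, 1.8409, -1.082, -7.7304]
||prox(x)||_1 = 8.5029 + 1.8409 + 1.082 + 7.7304 = 19.1562


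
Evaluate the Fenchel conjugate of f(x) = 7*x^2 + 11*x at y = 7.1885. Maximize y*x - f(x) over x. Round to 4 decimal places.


f*(y) = sup_x {y*x - a*x^2 - b*x} = sup_x {(y-b)*x - a*x^2}
FOC: (y - b) - 2a*x = 0 => x* = (y - b)/(2a)
x* = (7.1885 - 11)/(2*7) = -0.2723
f*(7.1885) = (y-b)^2/(4a) = (7.1885 - 11)^2/(4*7)
= 14.5275/28 = 0.5188


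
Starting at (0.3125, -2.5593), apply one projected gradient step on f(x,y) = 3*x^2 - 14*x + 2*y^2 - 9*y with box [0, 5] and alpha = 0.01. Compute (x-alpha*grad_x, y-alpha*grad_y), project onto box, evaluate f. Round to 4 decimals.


Step 1: Compute gradient at (0.3125, -2.5593).
grad_x = 2*3*0.3125 - 14 = -12.125
grad_y = 2*2*-2.5593 - 9 = -19.2372
Step 2: Gradient step.
x_raw = 0.3125 - 0.01*-12.125 = 0.4338
y_raw = -2.5593 - 0.01*-19.2372 = -2.3669
Step 3: Project onto [0, 5].
x_proj = clip(0.4338) = 0.4338
y_proj = clip(-2.3669) = 0.0
Step 4: Evaluate f.
f(0.4338, 0.0) = -5.5081


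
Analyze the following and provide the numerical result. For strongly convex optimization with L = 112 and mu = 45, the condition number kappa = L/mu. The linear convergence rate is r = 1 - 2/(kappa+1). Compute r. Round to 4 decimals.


Step 1: Compute the condition number.
kappa = L/mu = 112/45 = 2.4889
Step 2: Compute the convergence rate.
r = 1 - 2/(kappa + 1) = 1 - 2*mu/(L + mu) = (L - mu)/(L + mu) = 67/157 = 0.4268


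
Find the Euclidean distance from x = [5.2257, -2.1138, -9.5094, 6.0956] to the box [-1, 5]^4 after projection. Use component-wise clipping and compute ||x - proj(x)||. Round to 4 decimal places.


Project each component onto [-1, 5].
clip(5.2257) = 5.0, clip(-2.1138) = -1.0, clip(-9.5094) = -1.0, clip(6.0956) = 5.0
Projection = [5.0, -1.0, -1.0, 5.0]
Squared diffs: [0.0509, 1.2406, 72.4099, 1.2003]
Distance = sqrt(74.9017) = 8.6546


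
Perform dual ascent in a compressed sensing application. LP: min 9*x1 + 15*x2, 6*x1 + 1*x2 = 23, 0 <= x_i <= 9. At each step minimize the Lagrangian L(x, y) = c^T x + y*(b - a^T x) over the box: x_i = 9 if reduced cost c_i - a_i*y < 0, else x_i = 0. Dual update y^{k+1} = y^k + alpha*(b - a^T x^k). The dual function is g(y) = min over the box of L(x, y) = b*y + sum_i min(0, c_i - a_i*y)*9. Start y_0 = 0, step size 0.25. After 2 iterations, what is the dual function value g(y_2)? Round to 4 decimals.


Dual ascent for LP: min 9*x1 + 15*x2, 6*x1 + 1*x2 = 23, 0 <= x_i <= 9
Step 1: y^k = 0.0, reduced costs: (9.0, 15.0)
  x^k = (0.0, 0.0), subgradient = b - a^T x = 23.0
  y^{k+1} = 0.0 + 0.25*23.0 = 5.75
Step 2: y^k = 5.75, reduced costs: (-25.5, 9.25)
  x^k = (9.0, 0.0), subgradient = b - a^T x = -31.0
  y^{k+1} = 5.75 + 0.25*-31.0 = -2.0
Dual objective at y_2 = -2.0: reduced costs (21.0, 17.0), box minimizer x = (0.0, 0.0)
g(y_2) = b*y + (c1 - a1*y)*x1 + (c2 - a2*y)*x2 = 23*(-2.0) + 21.0*0.0 + 17.0*0.0 = -46.0 + 0.0 + 0.0 = -46.0


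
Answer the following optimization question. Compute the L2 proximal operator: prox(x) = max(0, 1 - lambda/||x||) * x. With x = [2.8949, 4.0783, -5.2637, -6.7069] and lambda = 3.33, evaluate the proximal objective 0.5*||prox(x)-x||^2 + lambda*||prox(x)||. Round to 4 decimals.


Step 1: Compute ||x||.
||x|| = 9.8844
Step 2: Compute scaling factor.
scale = max(0, 1 - 3.33/9.8844) = 0.6631
Step 3: prox(x) = [1.9196, 2.7043, -3.4904, -4.4474]
||prox(x)|| = 6.5544
Step 4: Proximal objective.
0.5*||prox-x||^2 = 5.5445
lambda*||prox|| = 21.8262
Total = 27.3707


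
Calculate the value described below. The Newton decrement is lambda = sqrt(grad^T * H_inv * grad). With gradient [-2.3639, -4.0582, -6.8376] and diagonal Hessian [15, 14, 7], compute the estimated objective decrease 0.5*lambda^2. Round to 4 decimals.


Step 1: H is diagonal, so H^(-1) * g = [-0.1576, -0.2899, -0.9768].
Step 2: g^T H^(-1) g = sum_i g_i^2 / H_ii
  = (-2.3639)^2/15 + (-4.0582)^2/14 + (-6.8376)^2/7
  = 0.3725 + 1.1764 + 6.679 = 8.2279
Step 3: Objective decrease = 0.5 * g^T H^(-1) g = 4.1139


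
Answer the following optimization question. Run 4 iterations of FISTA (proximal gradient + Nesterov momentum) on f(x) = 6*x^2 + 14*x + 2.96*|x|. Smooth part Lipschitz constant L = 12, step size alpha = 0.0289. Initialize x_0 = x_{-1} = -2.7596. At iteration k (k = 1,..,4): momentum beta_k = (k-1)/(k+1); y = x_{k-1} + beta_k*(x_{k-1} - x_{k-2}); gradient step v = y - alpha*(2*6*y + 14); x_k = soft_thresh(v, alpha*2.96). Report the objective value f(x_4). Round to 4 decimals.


FISTA on f(x) = 6*x^2 + 14*x + 2.96*|x|
L = 12, alpha = 0.0289
Iteration 1: beta = 0.0, y = -2.7596 + 0.0*(-2.7596 + 2.7596) = -2.7596
  grad(y) = -19.1152, v = y - alpha*grad = -2.2072
  prox(v) = soft_thresh(-2.2072, 0.0855) = -2.1216
Iteration 2: beta = 0.3333, y = -2.1216 + 0.3333*(-2.1216 + 2.7596) = -1.909
  grad(y) = -8.9076, v = y - alpha*grad = -1.6515
  prox(v) = soft_thresh(-1.6515, 0.0855) = -1.566
Iteration 3: beta = 0.5, y = -1.566 + 0.5*(-1.566 + 2.1216) = -1.2882
  grad(y) = -1.4581, v = y - alpha*grad = -1.246
  prox(v) = soft_thresh(-1.246, 0.0855) = -1.1605
Iteration 4: beta = 0.6, y = -1.1605 + 0.6*(-1.1605 + 1.566) = -0.9172
  grad(y) = 2.9937, v = y - alpha*grad = -1.0037
  prox(v) = soft_thresh(-1.0037, 0.0855) = -0.9182
f(x_4) = 6*(-0.9182)^2 + 14*(-0.9182) + 2.96*|-0.9182| = -5.0784
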